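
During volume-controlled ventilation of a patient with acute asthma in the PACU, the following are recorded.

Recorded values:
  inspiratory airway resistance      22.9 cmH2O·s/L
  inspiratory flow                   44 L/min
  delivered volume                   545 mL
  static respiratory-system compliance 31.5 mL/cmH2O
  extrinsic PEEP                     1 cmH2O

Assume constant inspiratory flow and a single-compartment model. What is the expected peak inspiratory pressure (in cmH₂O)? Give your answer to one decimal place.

Flow: 44 L/min ÷ 60 = 0.7333 L/s.
Equation of motion (constant flow): PIP = Vt/C + R·V̇ + PEEP.
PIP = 545/31.5 + 22.9×0.7333 + 1 = 17.302 + 16.793 + 1 = 35.095 cmH2O.

35.1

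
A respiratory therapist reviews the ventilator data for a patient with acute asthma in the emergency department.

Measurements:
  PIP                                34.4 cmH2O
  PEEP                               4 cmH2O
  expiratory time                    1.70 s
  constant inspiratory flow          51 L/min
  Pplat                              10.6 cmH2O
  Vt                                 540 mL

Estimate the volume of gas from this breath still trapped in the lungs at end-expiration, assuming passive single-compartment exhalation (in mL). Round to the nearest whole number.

Flow: 51 L/min ÷ 60 = 0.85 L/s.
R = (PIP − Pplat)/V̇ = (34.4 − 10.6) / 0.85 = 23.8/0.85 = 28.0 cmH2O·s/L.
C = Vt/(Pplat − PEEP) = 540.0 / (10.6 − 4) = 540.0/6.6 = 81.818 mL/cmH2O.
τ = R × C = 28.0 × 0.08182 L/cmH2O = 2.291 s.
Fraction remaining = e^(−Te/τ) = e^(−1.70/2.291) = 0.4761.
Trapped volume = 540.0 × 0.4761 = 257.09 mL.

257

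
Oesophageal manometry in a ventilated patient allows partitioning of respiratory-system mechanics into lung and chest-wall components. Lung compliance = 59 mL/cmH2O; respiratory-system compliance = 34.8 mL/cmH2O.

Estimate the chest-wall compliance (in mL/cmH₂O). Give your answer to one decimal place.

84.8

1/Ccw = 1/Crs − 1/CL.
1/Ccw = 1/34.8 − 1/59 = 0.01179.
Ccw = 84.818 mL/cmH2O.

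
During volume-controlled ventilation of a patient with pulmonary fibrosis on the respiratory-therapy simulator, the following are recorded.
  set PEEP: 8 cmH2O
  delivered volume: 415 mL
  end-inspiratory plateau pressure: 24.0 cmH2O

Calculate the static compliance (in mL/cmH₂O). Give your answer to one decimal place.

Cstat = Vt / (Pplat − PEEP) = 415 / (24.0 − 8) = 415 / 16.0 = 25.938 mL/cmH2O.

25.9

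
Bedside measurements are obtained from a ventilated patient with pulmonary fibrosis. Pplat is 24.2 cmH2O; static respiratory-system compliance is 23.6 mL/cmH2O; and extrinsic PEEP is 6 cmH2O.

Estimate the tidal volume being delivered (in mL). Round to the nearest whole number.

Vt = Cstat × (Pplat − PEEP) = 23.6 × (24.2 − 6) = 23.6 × 18.2 = 429.52 mL.

430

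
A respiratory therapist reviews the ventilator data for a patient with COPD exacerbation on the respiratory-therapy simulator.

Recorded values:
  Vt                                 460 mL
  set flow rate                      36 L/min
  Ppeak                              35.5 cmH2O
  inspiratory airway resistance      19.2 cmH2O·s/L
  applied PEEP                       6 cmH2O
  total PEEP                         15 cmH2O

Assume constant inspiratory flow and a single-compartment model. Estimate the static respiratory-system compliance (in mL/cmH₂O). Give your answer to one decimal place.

51.2

Flow: 36 L/min ÷ 60 = 0.6 L/s.
Total PEEP = 15 cmH2O (set 6 + intrinsic 9); this is the baseline alveolar pressure.
Equation of motion (constant flow): PIP = Vt/C + R·V̇ + PEEP.
Vt/C = PIP − R·V̇ − PEEP = 35.5 − 19.2×0.6 − 15 = 35.5 − 11.52 − 15 = 8.98 cmH2O.
C = Vt / 8.98 = 460 / 8.98 = 51.225 mL/cmH2O.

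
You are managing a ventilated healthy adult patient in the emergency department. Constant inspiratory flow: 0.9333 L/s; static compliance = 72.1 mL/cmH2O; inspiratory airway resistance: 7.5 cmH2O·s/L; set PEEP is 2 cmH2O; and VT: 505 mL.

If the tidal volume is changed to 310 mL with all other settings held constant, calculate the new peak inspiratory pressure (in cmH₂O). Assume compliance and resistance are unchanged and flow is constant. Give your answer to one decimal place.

PIP = Vt/C + R·V̇ + PEEP (constant-flow equation of motion).
Only the elastic term changes: ΔPIP = ΔVt / C = (310 − 505) / 72.1 = -2.705 cmH2O.
Original PIP = 505/72.1 + 7.5×0.9333 + 2 = 16.004 cmH2O; new PIP = 16.004 + (-2.705) = 13.299 cmH2O.

13.3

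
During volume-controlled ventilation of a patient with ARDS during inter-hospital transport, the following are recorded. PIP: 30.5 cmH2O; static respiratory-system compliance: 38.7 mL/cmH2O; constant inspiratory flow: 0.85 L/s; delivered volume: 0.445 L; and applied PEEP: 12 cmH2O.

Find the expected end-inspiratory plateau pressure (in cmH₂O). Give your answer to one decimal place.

23.5

Pplat = PEEP + Vt / Cstat = 12 + 445 / 38.7 = 12 + 11.499 = 23.499 cmH2O.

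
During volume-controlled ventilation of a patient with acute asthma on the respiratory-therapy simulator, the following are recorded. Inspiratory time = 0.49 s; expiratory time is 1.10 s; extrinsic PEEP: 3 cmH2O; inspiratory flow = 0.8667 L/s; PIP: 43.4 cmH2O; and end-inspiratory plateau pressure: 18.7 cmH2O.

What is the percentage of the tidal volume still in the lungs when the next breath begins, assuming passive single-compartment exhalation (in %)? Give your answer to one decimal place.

24.0

Vt = flow × Ti = 0.8667 L/s × 0.49 s × 1000 mL/L = 424.68 mL.
R = (PIP − Pplat)/V̇ = (43.4 − 18.7) / 0.8667 = 24.7/0.8667 = 28.499 cmH2O·s/L.
C = Vt/(Pplat − PEEP) = 424.68 / (18.7 − 3) = 424.68/15.7 = 27.05 mL/cmH2O.
τ = R × C = 28.499 × 0.02705 L/cmH2O = 0.7709 s.
Fraction remaining at end-expiration = e^(−Te/τ) = e^(−1.10/0.7709) = 0.2401 → 24.01%.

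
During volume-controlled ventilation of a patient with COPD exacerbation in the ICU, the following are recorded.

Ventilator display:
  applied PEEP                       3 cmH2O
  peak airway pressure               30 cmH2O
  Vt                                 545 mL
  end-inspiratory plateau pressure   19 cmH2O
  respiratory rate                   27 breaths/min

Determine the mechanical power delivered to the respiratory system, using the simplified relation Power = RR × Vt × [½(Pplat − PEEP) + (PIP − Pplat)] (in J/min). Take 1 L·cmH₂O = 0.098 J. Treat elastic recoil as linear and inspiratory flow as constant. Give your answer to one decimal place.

Per-breath work = Vt × [½(Pplat−PEEP) + (PIP−Pplat)] = 0.545 × [0.5×16.0 + 11.0] = 0.545 × 19.0 = 10.355 L·cmH2O.
Power = 27 × 10.355 = 279.59 L·cmH2O/min.
× 0.098 J/(L·cmH2O) → 27.4 J/min.

27.4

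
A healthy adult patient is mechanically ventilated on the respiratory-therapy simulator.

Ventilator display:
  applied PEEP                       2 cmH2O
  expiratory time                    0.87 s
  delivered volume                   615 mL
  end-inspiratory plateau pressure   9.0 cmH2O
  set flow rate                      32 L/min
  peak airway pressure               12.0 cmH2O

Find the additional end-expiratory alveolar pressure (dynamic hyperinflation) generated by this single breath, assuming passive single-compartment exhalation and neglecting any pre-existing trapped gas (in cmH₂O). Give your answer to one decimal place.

Flow: 32 L/min ÷ 60 = 0.5333 L/s.
R = (PIP − Pplat)/V̇ = (12.0 − 9.0) / 0.5333 = 3.0/0.5333 = 5.625 cmH2O·s/L.
C = Vt/(Pplat − PEEP) = 615.0 / (9.0 − 2) = 615.0/7.0 = 87.857 mL/cmH2O.
τ = R × C = 5.625 × 0.08786 L/cmH2O = 0.4942 s.
Fraction remaining = e^(−Te/τ) = e^(−0.87/0.4942) = 0.172; trapped volume = 615.0 × 0.172 = 105.78 mL.
Additional alveolar pressure from trapping ≈ V_trapped / C = 105.78 / 87.857 = 1.204 cmH2O.

1.2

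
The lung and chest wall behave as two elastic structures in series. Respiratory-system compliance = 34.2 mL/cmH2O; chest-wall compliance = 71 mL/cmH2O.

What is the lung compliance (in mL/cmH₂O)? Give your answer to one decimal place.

66.0

1/CL = 1/Crs − 1/Ccw.
1/CL = 1/34.2 − 1/71 = 0.01516.
CL = 65.963 mL/cmH2O.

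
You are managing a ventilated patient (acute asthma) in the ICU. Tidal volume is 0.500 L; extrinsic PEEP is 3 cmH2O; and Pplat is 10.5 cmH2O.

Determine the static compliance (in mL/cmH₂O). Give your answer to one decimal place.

66.7

Cstat = Vt / (Pplat − PEEP) = 500 / (10.5 − 3) = 500 / 7.5 = 66.667 mL/cmH2O.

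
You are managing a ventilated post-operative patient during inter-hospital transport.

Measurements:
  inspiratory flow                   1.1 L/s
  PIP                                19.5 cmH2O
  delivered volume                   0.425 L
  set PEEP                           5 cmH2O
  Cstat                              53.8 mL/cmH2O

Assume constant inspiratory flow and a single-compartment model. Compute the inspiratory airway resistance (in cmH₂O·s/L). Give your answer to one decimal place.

Equation of motion (constant flow): PIP = Vt/C + R·V̇ + PEEP.
R·V̇ = PIP − Vt/C − PEEP = 19.5 − 425/53.8 − 5 = 19.5 − 7.9 − 5 = 6.6 cmH2O.
R = 6.6 / 1.1 = 6.0 cmH2O·s/L.

6.0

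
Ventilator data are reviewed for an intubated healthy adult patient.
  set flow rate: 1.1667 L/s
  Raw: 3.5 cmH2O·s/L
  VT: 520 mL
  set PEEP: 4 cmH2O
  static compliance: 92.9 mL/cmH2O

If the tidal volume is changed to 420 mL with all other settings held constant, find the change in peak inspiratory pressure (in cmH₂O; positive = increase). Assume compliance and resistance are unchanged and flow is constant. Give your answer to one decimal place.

PIP = Vt/C + R·V̇ + PEEP (constant-flow equation of motion).
Only the elastic term changes: ΔPIP = ΔVt / C = (420 − 520) / 92.9 = -1.076 cmH2O.

-1.1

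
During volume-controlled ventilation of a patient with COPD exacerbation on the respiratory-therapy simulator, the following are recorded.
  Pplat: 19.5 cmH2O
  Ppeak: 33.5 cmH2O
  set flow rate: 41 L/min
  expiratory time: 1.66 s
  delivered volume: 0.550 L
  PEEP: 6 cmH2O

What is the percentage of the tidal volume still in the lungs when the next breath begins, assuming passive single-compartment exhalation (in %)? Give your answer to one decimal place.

Flow: 41 L/min ÷ 60 = 0.6833 L/s.
R = (PIP − Pplat)/V̇ = (33.5 − 19.5) / 0.6833 = 14.0/0.6833 = 20.489 cmH2O·s/L.
C = Vt/(Pplat − PEEP) = 550.0 / (19.5 − 6) = 550.0/13.5 = 40.741 mL/cmH2O.
τ = R × C = 20.489 × 0.04074 L/cmH2O = 0.8347 s.
Fraction remaining at end-expiration = e^(−Te/τ) = e^(−1.66/0.8347) = 0.1369 → 13.69%.

13.7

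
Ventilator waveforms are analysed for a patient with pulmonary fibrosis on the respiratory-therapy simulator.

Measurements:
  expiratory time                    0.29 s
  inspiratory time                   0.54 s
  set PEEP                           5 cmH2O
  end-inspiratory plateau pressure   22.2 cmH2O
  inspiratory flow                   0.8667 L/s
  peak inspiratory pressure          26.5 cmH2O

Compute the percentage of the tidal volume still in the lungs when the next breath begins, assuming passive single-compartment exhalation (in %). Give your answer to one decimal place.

Vt = flow × Ti = 0.8667 L/s × 0.54 s × 1000 mL/L = 468.02 mL.
R = (PIP − Pplat)/V̇ = (26.5 − 22.2) / 0.8667 = 4.3/0.8667 = 4.961 cmH2O·s/L.
C = Vt/(Pplat − PEEP) = 468.02 / (22.2 − 5) = 468.02/17.2 = 27.21 mL/cmH2O.
τ = R × C = 4.961 × 0.02721 L/cmH2O = 0.135 s.
Fraction remaining at end-expiration = e^(−Te/τ) = e^(−0.29/0.135) = 0.1167 → 11.67%.

11.7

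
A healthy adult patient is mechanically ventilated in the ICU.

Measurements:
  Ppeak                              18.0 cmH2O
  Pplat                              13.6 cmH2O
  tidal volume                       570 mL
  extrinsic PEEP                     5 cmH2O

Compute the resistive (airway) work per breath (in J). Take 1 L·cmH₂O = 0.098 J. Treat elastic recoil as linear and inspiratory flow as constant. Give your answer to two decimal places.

0.25

With constant inspiratory flow the resistive pressure is constant at PIP − Pplat = 18.0 − 13.6 = 4.4 cmH2O, so resistive work = 4.4 × 0.570 = 2.508 L·cmH2O.
× 0.098 J/(L·cmH2O) → 0.2458 J.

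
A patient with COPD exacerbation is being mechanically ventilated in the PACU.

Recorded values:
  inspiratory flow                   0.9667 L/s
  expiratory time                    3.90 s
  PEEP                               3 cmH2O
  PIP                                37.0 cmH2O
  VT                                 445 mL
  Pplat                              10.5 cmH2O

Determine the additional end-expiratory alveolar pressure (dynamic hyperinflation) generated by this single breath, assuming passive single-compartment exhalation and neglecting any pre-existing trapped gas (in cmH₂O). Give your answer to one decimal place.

0.7

R = (PIP − Pplat)/V̇ = (37.0 − 10.5) / 0.9667 = 26.5/0.9667 = 27.413 cmH2O·s/L.
C = Vt/(Pplat − PEEP) = 445.0 / (10.5 − 3) = 445.0/7.5 = 59.333 mL/cmH2O.
τ = R × C = 27.413 × 0.05933 L/cmH2O = 1.626 s.
Fraction remaining = e^(−Te/τ) = e^(−3.90/1.626) = 0.09085; trapped volume = 445.0 × 0.09085 = 40.428 mL.
Additional alveolar pressure from trapping ≈ V_trapped / C = 40.428 / 59.333 = 0.6814 cmH2O.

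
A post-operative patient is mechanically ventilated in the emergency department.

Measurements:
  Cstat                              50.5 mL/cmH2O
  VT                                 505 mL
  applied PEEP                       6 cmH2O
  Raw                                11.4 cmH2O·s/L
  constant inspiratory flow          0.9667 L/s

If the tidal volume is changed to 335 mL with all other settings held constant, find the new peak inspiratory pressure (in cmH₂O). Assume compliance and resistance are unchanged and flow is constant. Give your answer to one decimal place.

23.7

PIP = Vt/C + R·V̇ + PEEP (constant-flow equation of motion).
Only the elastic term changes: ΔPIP = ΔVt / C = (335 − 505) / 50.5 = -3.366 cmH2O.
Original PIP = 505/50.5 + 11.4×0.9667 + 6 = 27.02 cmH2O; new PIP = 27.02 + (-3.366) = 23.654 cmH2O.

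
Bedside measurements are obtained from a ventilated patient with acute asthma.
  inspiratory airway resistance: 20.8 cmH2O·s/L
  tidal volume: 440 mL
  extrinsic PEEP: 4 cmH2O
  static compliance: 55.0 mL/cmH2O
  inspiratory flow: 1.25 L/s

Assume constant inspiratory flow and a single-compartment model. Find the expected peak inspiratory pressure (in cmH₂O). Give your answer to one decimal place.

38.0

Equation of motion (constant flow): PIP = Vt/C + R·V̇ + PEEP.
PIP = 440/55.0 + 20.8×1.25 + 4 = 8.0 + 26.0 + 4 = 38.0 cmH2O.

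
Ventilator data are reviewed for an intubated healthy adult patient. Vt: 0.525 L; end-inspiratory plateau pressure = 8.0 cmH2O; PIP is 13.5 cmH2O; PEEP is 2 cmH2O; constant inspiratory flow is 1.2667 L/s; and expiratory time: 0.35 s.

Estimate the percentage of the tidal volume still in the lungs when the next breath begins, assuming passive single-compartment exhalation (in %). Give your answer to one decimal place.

R = (PIP − Pplat)/V̇ = (13.5 − 8.0) / 1.2667 = 5.5/1.2667 = 4.342 cmH2O·s/L.
C = Vt/(Pplat − PEEP) = 525.0 / (8.0 − 2) = 525.0/6.0 = 87.5 mL/cmH2O.
τ = R × C = 4.342 × 0.0875 L/cmH2O = 0.3799 s.
Fraction remaining at end-expiration = e^(−Te/τ) = e^(−0.35/0.3799) = 0.398 → 39.8%.

39.8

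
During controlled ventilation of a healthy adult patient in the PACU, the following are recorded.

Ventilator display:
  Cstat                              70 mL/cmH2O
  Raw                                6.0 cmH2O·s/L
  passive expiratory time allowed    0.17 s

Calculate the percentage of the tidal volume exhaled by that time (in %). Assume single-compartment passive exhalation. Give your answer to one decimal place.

τ = R × C = 6.0 × 70 mL/cmH2O = 6.0 × 0.070 L/cmH2O = 0.42 s.
Passive exhalation: V(t)/V₀ = e^(−t/τ) = e^(−0.17/0.42) = 0.6671.
Fraction exhaled = 1 − 0.6671 = 0.3329 → 33.29%.

33.3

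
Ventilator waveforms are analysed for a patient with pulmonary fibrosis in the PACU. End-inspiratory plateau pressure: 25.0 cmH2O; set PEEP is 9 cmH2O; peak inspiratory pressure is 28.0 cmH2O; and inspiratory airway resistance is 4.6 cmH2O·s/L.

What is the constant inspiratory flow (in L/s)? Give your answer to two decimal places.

flow = (PIP − Pplat) / Raw = 3.0 / 4.6 = 0.6522 L/s.

0.65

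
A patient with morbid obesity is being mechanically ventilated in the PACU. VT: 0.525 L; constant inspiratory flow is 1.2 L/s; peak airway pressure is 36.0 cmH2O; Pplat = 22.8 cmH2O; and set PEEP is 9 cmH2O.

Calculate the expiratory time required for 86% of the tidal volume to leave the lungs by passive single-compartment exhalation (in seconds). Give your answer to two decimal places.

0.82

R = (PIP − Pplat)/V̇ = (36.0 − 22.8) / 1.2 = 13.2/1.2 = 11.0 cmH2O·s/L.
C = Vt/(Pplat − PEEP) = 525.0 / (22.8 − 9) = 525.0/13.8 = 38.043 mL/cmH2O.
τ = R × C = 11.0 × 0.03804 L/cmH2O = 0.4184 s.
t = −τ·ln(1 − 0.86) = −0.4184·ln(0.14) = 0.8226 s.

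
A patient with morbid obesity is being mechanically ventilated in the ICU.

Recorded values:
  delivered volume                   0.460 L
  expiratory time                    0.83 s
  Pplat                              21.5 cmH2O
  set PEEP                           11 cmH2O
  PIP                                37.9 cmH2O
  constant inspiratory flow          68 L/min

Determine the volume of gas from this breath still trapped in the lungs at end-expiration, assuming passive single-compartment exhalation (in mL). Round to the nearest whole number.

124

Flow: 68 L/min ÷ 60 = 1.1333 L/s.
R = (PIP − Pplat)/V̇ = (37.9 − 21.5) / 1.1333 = 16.4/1.1333 = 14.471 cmH2O·s/L.
C = Vt/(Pplat − PEEP) = 460.0 / (21.5 − 11) = 460.0/10.5 = 43.81 mL/cmH2O.
τ = R × C = 14.471 × 0.04381 L/cmH2O = 0.634 s.
Fraction remaining = e^(−Te/τ) = e^(−0.83/0.634) = 0.27.
Trapped volume = 460.0 × 0.27 = 124.2 mL.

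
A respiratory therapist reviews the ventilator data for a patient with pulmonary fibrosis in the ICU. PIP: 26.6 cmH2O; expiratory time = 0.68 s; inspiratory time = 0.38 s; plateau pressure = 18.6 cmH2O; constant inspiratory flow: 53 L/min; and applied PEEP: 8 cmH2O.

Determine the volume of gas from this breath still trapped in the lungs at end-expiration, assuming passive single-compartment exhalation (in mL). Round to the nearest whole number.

31

Flow: 53 L/min ÷ 60 = 0.8833 L/s.
Vt = flow × Ti = 0.8833 L/s × 0.38 s × 1000 mL/L = 335.65 mL.
R = (PIP − Pplat)/V̇ = (26.6 − 18.6) / 0.8833 = 8.0/0.8833 = 9.057 cmH2O·s/L.
C = Vt/(Pplat − PEEP) = 335.65 / (18.6 − 8) = 335.65/10.6 = 31.665 mL/cmH2O.
τ = R × C = 9.057 × 0.03167 L/cmH2O = 0.2868 s.
Fraction remaining = e^(−Te/τ) = e^(−0.68/0.2868) = 0.09339.
Trapped volume = 335.65 × 0.09339 = 31.346 mL.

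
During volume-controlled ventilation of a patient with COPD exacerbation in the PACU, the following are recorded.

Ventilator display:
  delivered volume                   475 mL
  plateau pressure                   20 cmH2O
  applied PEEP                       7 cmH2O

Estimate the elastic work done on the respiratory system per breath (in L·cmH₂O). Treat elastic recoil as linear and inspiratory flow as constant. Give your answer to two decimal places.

3.09

Elastic work ≈ ½ × (Pplat − PEEP) × Vt = 0.5 × (20 − 7) × 0.475 L = 0.5 × 13.0 × 0.475 = 3.088 L·cmH2O.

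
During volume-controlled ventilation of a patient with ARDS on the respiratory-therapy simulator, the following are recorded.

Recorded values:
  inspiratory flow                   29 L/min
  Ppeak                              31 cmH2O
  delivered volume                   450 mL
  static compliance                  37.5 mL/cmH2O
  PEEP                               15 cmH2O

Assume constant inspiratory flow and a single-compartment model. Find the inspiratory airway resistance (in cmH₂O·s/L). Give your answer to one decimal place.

8.3

Flow: 29 L/min ÷ 60 = 0.4833 L/s.
Equation of motion (constant flow): PIP = Vt/C + R·V̇ + PEEP.
R·V̇ = PIP − Vt/C − PEEP = 31 − 450/37.5 − 15 = 31 − 12.0 − 15 = 4.0 cmH2O.
R = 4.0 / 0.4833 = 8.276 cmH2O·s/L.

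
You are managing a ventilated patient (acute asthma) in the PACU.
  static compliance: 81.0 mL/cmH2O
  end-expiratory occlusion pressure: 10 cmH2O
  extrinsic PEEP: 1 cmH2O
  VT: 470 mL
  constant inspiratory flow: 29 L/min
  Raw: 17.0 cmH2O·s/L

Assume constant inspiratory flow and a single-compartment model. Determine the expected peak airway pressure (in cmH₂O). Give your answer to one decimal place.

Flow: 29 L/min ÷ 60 = 0.4833 L/s.
Total PEEP = 10 cmH2O (set 1 + intrinsic 9); this is the baseline alveolar pressure.
Equation of motion (constant flow): PIP = Vt/C + R·V̇ + PEEP.
PIP = 470/81.0 + 17.0×0.4833 + 10 = 5.802 + 8.216 + 10 = 24.018 cmH2O.

24.0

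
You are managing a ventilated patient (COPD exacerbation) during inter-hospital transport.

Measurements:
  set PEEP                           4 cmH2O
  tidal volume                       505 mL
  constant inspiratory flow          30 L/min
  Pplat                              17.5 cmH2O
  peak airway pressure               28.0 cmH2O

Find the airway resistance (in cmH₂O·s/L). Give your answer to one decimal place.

Flow: 30 L/min ÷ 60 = 0.5 L/s.
Raw = (PIP − Pplat) / flow = (28.0 − 17.5) / 0.5 = 10.5 / 0.5 = 21.0 cmH2O·s/L.

21.0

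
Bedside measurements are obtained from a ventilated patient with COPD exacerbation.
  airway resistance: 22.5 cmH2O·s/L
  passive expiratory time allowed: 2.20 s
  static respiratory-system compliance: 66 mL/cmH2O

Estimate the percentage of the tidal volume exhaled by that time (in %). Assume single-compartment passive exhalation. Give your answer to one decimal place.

τ = R × C = 22.5 × 66 mL/cmH2O = 22.5 × 0.066 L/cmH2O = 1.485 s.
Passive exhalation: V(t)/V₀ = e^(−t/τ) = e^(−2.20/1.485) = 0.2273.
Fraction exhaled = 1 − 0.2273 = 0.7727 → 77.27%.

77.3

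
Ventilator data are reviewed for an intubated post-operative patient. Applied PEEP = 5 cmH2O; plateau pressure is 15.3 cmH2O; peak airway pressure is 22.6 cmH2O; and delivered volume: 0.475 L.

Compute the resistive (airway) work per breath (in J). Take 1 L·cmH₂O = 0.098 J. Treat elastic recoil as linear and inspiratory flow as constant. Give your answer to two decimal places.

With constant inspiratory flow the resistive pressure is constant at PIP − Pplat = 22.6 − 15.3 = 7.3 cmH2O, so resistive work = 7.3 × 0.475 = 3.468 L·cmH2O.
× 0.098 J/(L·cmH2O) → 0.3399 J.

0.34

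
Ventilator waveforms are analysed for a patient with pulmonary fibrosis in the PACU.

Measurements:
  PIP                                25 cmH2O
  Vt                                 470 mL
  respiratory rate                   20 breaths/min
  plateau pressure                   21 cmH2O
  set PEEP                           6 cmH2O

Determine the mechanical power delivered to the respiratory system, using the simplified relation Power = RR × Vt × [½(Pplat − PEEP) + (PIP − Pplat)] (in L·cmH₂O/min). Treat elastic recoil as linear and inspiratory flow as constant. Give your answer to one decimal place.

108.1

Per-breath work = Vt × [½(Pplat−PEEP) + (PIP−Pplat)] = 0.470 × [0.5×15.0 + 4.0] = 0.470 × 11.5 = 5.405 L·cmH2O.
Power = 20 × 5.405 = 108.1 L·cmH2O/min.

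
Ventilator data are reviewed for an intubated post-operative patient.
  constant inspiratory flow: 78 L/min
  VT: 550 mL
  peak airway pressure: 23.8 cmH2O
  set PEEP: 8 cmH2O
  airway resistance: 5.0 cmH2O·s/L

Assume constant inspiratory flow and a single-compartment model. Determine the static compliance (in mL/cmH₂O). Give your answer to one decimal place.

Flow: 78 L/min ÷ 60 = 1.3 L/s.
Equation of motion (constant flow): PIP = Vt/C + R·V̇ + PEEP.
Vt/C = PIP − R·V̇ − PEEP = 23.8 − 5.0×1.3 − 8 = 23.8 − 6.5 − 8 = 9.3 cmH2O.
C = Vt / 9.3 = 550 / 9.3 = 59.14 mL/cmH2O.

59.1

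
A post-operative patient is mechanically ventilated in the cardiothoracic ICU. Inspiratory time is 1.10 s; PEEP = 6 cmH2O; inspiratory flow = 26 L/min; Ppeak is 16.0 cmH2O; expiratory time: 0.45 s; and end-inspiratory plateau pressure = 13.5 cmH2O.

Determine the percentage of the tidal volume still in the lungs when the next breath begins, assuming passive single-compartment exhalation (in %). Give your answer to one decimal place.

29.3

Flow: 26 L/min ÷ 60 = 0.4333 L/s.
Vt = flow × Ti = 0.4333 L/s × 1.10 s × 1000 mL/L = 476.63 mL.
R = (PIP − Pplat)/V̇ = (16.0 − 13.5) / 0.4333 = 2.5/0.4333 = 5.77 cmH2O·s/L.
C = Vt/(Pplat − PEEP) = 476.63 / (13.5 − 6) = 476.63/7.5 = 63.551 mL/cmH2O.
τ = R × C = 5.77 × 0.06355 L/cmH2O = 0.3667 s.
Fraction remaining at end-expiration = e^(−Te/τ) = e^(−0.45/0.3667) = 0.2931 → 29.31%.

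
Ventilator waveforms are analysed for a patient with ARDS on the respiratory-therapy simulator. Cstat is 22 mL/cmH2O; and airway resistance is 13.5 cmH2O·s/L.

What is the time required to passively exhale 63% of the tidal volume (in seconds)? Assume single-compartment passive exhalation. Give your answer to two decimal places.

τ = R × C = 13.5 × 22 mL/cmH2O = 13.5 × 0.022 L/cmH2O = 0.297 s.
Exhaled fraction f = 1 − e^(−t/τ) → t = −τ·ln(1 − f) = −0.297·ln(0.37) = 0.2953 s.

0.30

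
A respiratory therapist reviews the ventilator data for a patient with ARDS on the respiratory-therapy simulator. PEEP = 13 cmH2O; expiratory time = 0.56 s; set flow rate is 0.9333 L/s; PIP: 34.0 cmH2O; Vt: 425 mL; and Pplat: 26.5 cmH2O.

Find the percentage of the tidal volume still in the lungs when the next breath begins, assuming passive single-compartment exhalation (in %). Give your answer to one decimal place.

10.9

R = (PIP − Pplat)/V̇ = (34.0 − 26.5) / 0.9333 = 7.5/0.9333 = 8.036 cmH2O·s/L.
C = Vt/(Pplat − PEEP) = 425.0 / (26.5 − 13) = 425.0/13.5 = 31.481 mL/cmH2O.
τ = R × C = 8.036 × 0.03148 L/cmH2O = 0.253 s.
Fraction remaining at end-expiration = e^(−Te/τ) = e^(−0.56/0.253) = 0.1093 → 10.93%.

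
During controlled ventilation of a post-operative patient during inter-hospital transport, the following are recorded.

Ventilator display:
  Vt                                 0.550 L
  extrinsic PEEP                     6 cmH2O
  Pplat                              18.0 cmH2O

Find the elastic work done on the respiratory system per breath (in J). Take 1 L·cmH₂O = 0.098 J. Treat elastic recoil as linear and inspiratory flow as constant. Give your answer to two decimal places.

0.32

Elastic work ≈ ½ × (Pplat − PEEP) × Vt = 0.5 × (18.0 − 6) × 0.550 L = 0.5 × 12.0 × 0.550 = 3.3 L·cmH2O.
× 0.098 J/(L·cmH2O) → 0.3234 J.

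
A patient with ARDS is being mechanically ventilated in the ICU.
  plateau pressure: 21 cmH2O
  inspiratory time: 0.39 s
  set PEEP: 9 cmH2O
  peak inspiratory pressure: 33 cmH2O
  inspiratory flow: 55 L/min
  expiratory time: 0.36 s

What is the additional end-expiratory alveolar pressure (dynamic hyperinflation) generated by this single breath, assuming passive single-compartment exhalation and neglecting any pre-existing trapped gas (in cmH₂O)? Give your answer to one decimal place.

4.8

Flow: 55 L/min ÷ 60 = 0.9167 L/s.
Vt = flow × Ti = 0.9167 L/s × 0.39 s × 1000 mL/L = 357.51 mL.
R = (PIP − Pplat)/V̇ = (33 − 21) / 0.9167 = 12.0/0.9167 = 13.09 cmH2O·s/L.
C = Vt/(Pplat − PEEP) = 357.51 / (21 − 9) = 357.51/12.0 = 29.793 mL/cmH2O.
τ = R × C = 13.09 × 0.02979 L/cmH2O = 0.39 s.
Fraction remaining = e^(−Te/τ) = e^(−0.36/0.39) = 0.3973; trapped volume = 357.51 × 0.3973 = 142.04 mL.
Additional alveolar pressure from trapping ≈ V_trapped / C = 142.04 / 29.793 = 4.768 cmH2O.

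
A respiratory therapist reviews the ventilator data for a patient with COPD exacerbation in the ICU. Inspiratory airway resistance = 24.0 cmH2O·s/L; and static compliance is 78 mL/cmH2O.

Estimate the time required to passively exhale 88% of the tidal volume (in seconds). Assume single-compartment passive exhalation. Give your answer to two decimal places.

3.97

τ = R × C = 24.0 × 78 mL/cmH2O = 24.0 × 0.078 L/cmH2O = 1.872 s.
Exhaled fraction f = 1 − e^(−t/τ) → t = −τ·ln(1 − f) = −1.872·ln(0.12) = 3.969 s.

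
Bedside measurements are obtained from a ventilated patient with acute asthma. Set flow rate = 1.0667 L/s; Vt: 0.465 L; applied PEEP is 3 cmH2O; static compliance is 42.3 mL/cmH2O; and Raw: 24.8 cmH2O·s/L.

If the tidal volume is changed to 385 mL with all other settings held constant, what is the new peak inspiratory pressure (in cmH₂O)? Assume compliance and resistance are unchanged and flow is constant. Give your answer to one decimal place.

PIP = Vt/C + R·V̇ + PEEP (constant-flow equation of motion).
Only the elastic term changes: ΔPIP = ΔVt / C = (385 − 465) / 42.3 = -1.891 cmH2O.
Original PIP = 465/42.3 + 24.8×1.0667 + 3 = 40.447 cmH2O; new PIP = 40.447 + (-1.891) = 38.556 cmH2O.

38.6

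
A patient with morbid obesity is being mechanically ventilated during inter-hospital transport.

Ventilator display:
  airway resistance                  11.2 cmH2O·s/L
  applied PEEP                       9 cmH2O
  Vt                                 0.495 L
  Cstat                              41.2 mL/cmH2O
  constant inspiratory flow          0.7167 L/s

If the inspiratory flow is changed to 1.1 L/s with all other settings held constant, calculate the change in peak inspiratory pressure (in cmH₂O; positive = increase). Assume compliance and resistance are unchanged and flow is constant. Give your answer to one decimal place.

4.3

PIP = Vt/C + R·V̇ + PEEP (constant-flow equation of motion).
Only the resistive term changes: ΔPIP = R × ΔV̇ = 11.2 × (1.1 − 0.7167) = 11.2 × 0.3833 = 4.293 cmH2O.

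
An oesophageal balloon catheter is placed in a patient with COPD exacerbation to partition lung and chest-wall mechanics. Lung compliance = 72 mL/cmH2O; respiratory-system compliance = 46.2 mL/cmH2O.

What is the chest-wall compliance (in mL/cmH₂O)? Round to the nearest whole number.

1/Ccw = 1/Crs − 1/CL.
1/Ccw = 1/46.2 − 1/72 = 0.007756.
Ccw = 128.93 mL/cmH2O.

129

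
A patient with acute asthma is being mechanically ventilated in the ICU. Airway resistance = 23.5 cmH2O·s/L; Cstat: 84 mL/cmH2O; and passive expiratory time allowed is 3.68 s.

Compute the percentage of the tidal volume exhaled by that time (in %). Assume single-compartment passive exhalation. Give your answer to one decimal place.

τ = R × C = 23.5 × 84 mL/cmH2O = 23.5 × 0.084 L/cmH2O = 1.974 s.
Passive exhalation: V(t)/V₀ = e^(−t/τ) = e^(−3.68/1.974) = 0.155.
Fraction exhaled = 1 − 0.155 = 0.845 → 84.5%.

84.5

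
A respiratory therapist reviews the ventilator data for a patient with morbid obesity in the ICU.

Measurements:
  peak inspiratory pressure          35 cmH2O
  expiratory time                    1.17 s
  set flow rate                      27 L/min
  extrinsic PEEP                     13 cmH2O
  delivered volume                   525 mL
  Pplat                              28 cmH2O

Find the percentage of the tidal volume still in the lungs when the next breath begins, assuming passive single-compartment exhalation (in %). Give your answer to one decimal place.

Flow: 27 L/min ÷ 60 = 0.45 L/s.
R = (PIP − Pplat)/V̇ = (35 − 28) / 0.45 = 7.0/0.45 = 15.556 cmH2O·s/L.
C = Vt/(Pplat − PEEP) = 525.0 / (28 − 13) = 525.0/15.0 = 35.0 mL/cmH2O.
τ = R × C = 15.556 × 0.035 L/cmH2O = 0.5445 s.
Fraction remaining at end-expiration = e^(−Te/τ) = e^(−1.17/0.5445) = 0.1166 → 11.66%.

11.7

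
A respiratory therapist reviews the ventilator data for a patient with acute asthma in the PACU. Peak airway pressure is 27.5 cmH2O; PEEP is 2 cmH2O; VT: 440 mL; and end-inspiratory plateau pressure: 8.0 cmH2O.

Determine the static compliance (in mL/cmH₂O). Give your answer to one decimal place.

73.3

Cstat = Vt / (Pplat − PEEP) = 440 / (8.0 − 2) = 440 / 6.0 = 73.333 mL/cmH2O.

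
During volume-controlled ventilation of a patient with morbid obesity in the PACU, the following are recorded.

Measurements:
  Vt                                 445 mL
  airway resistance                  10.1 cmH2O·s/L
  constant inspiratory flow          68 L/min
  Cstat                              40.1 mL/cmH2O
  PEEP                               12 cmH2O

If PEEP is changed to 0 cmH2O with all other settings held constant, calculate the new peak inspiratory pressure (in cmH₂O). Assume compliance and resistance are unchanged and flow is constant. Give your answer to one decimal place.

22.5

Flow: 68 L/min ÷ 60 = 1.1333 L/s.
PIP = Vt/C + R·V̇ + PEEP (constant-flow equation of motion).
Only the baseline term changes: ΔPIP = ΔPEEP = 0 − 12 = -12.0 cmH2O.
Original PIP = 445/40.1 + 10.1×1.1333 + 12 = 34.544 cmH2O; new PIP = 34.544 + (-12.0) = 22.544 cmH2O.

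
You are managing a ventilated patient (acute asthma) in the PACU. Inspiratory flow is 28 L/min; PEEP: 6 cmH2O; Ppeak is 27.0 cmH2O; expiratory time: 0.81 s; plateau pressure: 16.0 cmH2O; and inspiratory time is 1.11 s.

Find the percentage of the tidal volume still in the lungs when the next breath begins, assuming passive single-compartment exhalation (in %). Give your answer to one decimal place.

Flow: 28 L/min ÷ 60 = 0.4667 L/s.
Vt = flow × Ti = 0.4667 L/s × 1.11 s × 1000 mL/L = 518.04 mL.
R = (PIP − Pplat)/V̇ = (27.0 − 16.0) / 0.4667 = 11.0/0.4667 = 23.57 cmH2O·s/L.
C = Vt/(Pplat − PEEP) = 518.04 / (16.0 − 6) = 518.04/10.0 = 51.804 mL/cmH2O.
τ = R × C = 23.57 × 0.0518 L/cmH2O = 1.221 s.
Fraction remaining at end-expiration = e^(−Te/τ) = e^(−0.81/1.221) = 0.5151 → 51.51%.

51.5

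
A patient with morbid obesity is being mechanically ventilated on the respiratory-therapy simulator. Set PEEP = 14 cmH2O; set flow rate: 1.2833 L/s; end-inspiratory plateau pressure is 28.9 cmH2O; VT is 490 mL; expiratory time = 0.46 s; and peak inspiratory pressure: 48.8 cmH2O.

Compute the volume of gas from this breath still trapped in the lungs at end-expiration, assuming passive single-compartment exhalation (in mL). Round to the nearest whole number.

199

R = (PIP − Pplat)/V̇ = (48.8 − 28.9) / 1.2833 = 19.9/1.2833 = 15.507 cmH2O·s/L.
C = Vt/(Pplat − PEEP) = 490.0 / (28.9 − 14) = 490.0/14.9 = 32.886 mL/cmH2O.
τ = R × C = 15.507 × 0.03289 L/cmH2O = 0.51 s.
Fraction remaining = e^(−Te/τ) = e^(−0.46/0.51) = 0.4058.
Trapped volume = 490.0 × 0.4058 = 198.84 mL.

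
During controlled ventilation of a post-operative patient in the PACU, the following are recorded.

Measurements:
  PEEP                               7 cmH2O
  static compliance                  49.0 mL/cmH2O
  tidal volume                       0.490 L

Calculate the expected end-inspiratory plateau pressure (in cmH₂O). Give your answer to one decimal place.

17.0

Pplat = PEEP + Vt / Cstat = 7 + 490 / 49.0 = 7 + 10.0 = 17.0 cmH2O.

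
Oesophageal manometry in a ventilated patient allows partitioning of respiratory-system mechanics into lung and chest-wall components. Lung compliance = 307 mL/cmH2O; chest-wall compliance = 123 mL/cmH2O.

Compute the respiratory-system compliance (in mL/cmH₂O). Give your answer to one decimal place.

87.8

Lung and chest wall are elastances in series: 1/Crs = 1/CL + 1/Ccw.
1/Crs = 1/307 + 1/123 = 0.01139.
Crs = 87.796 mL/cmH2O.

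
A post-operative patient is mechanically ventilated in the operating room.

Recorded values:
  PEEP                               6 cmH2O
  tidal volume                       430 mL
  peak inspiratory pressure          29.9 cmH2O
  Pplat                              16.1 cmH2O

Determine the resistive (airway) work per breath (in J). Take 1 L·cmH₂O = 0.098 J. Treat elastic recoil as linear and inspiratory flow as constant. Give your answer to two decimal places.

With constant inspiratory flow the resistive pressure is constant at PIP − Pplat = 29.9 − 16.1 = 13.8 cmH2O, so resistive work = 13.8 × 0.430 = 5.934 L·cmH2O.
× 0.098 J/(L·cmH2O) → 0.5815 J.

0.58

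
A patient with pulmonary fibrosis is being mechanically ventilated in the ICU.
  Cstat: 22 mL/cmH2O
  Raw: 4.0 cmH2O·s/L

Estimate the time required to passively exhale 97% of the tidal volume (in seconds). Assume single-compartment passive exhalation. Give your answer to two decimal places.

τ = R × C = 4.0 × 22 mL/cmH2O = 4.0 × 0.022 L/cmH2O = 0.088 s.
Exhaled fraction f = 1 − e^(−t/τ) → t = −τ·ln(1 − f) = −0.088·ln(0.03) = 0.3086 s.

0.31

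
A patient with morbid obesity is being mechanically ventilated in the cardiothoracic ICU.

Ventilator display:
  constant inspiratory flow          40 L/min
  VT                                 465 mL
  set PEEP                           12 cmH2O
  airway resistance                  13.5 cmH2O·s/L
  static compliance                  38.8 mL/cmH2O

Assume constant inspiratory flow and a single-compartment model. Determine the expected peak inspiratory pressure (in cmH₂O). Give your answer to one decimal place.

33.0

Flow: 40 L/min ÷ 60 = 0.6667 L/s.
Equation of motion (constant flow): PIP = Vt/C + R·V̇ + PEEP.
PIP = 465/38.8 + 13.5×0.6667 + 12 = 11.985 + 9.0 + 12 = 32.985 cmH2O.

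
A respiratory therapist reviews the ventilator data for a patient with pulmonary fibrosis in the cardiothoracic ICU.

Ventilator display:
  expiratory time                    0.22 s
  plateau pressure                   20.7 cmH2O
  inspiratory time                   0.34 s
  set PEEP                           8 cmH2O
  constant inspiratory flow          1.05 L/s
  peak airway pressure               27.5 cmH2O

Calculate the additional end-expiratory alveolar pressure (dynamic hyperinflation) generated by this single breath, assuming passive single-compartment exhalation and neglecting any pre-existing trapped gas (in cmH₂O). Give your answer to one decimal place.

3.8

Vt = flow × Ti = 1.05 L/s × 0.34 s × 1000 mL/L = 357.0 mL.
R = (PIP − Pplat)/V̇ = (27.5 − 20.7) / 1.05 = 6.8/1.05 = 6.476 cmH2O·s/L.
C = Vt/(Pplat − PEEP) = 357.0 / (20.7 − 8) = 357.0/12.7 = 28.11 mL/cmH2O.
τ = R × C = 6.476 × 0.02811 L/cmH2O = 0.182 s.
Fraction remaining = e^(−Te/τ) = e^(−0.22/0.182) = 0.2986; trapped volume = 357.0 × 0.2986 = 106.6 mL.
Additional alveolar pressure from trapping ≈ V_trapped / C = 106.6 / 28.11 = 3.792 cmH2O.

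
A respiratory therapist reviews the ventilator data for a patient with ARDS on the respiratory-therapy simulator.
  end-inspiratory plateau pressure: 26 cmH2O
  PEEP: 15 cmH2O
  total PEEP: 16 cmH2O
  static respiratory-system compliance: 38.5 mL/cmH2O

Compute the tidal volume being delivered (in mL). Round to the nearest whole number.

385

End-expiratory occlusion gives total PEEP = 16 cmH2O (intrinsic PEEP = 16 − 15 = 1). Use total PEEP for the elastic gradient.
Vt = Cstat × (Pplat − PEEPtotal) = 38.5 × (26 − 16) = 38.5 × 10.0 = 385.0 mL.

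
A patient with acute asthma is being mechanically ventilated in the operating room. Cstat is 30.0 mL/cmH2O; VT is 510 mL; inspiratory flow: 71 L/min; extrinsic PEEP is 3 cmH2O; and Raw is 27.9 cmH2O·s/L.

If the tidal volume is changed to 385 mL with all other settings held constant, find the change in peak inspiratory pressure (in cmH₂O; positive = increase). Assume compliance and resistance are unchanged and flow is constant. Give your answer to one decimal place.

-4.2

PIP = Vt/C + R·V̇ + PEEP (constant-flow equation of motion).
Only the elastic term changes: ΔPIP = ΔVt / C = (385 − 510) / 30.0 = -4.167 cmH2O.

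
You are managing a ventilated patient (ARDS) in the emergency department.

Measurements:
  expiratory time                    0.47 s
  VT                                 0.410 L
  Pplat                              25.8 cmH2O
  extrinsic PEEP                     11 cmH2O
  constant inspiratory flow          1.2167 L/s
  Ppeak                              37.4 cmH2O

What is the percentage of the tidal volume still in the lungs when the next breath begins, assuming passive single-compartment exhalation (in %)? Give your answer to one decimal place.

16.9

R = (PIP − Pplat)/V̇ = (37.4 − 25.8) / 1.2167 = 11.6/1.2167 = 9.534 cmH2O·s/L.
C = Vt/(Pplat − PEEP) = 410.0 / (25.8 − 11) = 410.0/14.8 = 27.703 mL/cmH2O.
τ = R × C = 9.534 × 0.0277 L/cmH2O = 0.2641 s.
Fraction remaining at end-expiration = e^(−Te/τ) = e^(−0.47/0.2641) = 0.1687 → 16.87%.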